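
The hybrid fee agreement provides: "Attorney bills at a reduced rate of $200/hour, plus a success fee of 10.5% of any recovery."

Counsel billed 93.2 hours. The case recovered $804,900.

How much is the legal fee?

$103,154.50

Hourly: 93.2 × $200 = $18,640.00
Success fee: 10.5% of $804,900 = $84,514.50
Total: $18,640.00 + $84,514.50 = $103,154.50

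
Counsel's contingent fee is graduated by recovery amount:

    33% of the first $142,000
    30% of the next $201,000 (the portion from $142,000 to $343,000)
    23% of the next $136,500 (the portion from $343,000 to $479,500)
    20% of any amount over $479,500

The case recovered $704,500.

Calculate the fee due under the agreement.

First $142,000 at 33% = $46,860.00
Next $201,000 at 30% = $60,300.00
Next $136,500 at 23% = $31,395.00
Remaining $225,000 at 20% = $45,000.00
Fee: $46,860.00 + $60,300.00 + $31,395.00 + $45,000.00 = $183,555.00

$183,555.00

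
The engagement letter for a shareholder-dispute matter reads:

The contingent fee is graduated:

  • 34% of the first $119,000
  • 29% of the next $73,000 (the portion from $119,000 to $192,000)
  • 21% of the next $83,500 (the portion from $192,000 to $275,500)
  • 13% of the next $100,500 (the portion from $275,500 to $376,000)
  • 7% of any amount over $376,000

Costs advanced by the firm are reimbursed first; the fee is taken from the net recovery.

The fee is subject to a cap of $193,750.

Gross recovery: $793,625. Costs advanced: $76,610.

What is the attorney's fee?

Fee base (net of costs): $793,625 − $76,610 = $717,015
First $119,000 at 34% = $40,460.00
Next $73,000 at 29% = $21,170.00
Next $83,500 at 21% = $17,535.00
Next $100,500 at 13% = $13,065.00
Remaining $341,015 at 7% = $23,871.05
Fee: $40,460.00 + $21,170.00 + $17,535.00 + $13,065.00 + $23,871.05 = $116,101.05
$116,101.05 is under the $193,750 cap.

$116,101.05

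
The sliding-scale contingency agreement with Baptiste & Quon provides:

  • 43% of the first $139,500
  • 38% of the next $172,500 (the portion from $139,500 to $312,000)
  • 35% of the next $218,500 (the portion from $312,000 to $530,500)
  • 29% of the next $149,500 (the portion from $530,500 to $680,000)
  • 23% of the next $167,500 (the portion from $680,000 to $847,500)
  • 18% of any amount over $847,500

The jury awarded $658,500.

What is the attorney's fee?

First $139,500 at 43% = $59,985.00
Next $172,500 at 38% = $65,550.00
Next $218,500 at 35% = $76,475.00
Remaining $128,000 at 29% = $37,120.00
Fee: $59,985.00 + $65,550.00 + $76,475.00 + $37,120.00 = $239,130.00

$239,130.00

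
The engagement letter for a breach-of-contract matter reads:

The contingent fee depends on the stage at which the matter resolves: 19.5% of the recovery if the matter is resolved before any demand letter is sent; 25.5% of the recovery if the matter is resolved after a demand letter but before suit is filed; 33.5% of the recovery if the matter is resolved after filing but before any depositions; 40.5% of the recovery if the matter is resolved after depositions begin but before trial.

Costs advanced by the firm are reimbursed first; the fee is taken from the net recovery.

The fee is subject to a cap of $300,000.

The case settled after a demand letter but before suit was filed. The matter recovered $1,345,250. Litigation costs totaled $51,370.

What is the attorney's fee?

$300,000.00

Fee base (net of costs): $1,345,250 − $51,370 = $1,293,880
The matter settled after a demand letter but before suit was filed, so the 25.5% rate applies.
$1,293,880 × 25.5% = $329,939.40
$329,939.40 exceeds the $300,000 cap, so the fee is capped at $300,000.00.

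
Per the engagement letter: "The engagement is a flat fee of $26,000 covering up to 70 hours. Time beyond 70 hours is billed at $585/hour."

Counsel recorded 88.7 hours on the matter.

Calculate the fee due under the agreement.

$36,939.50

Flat fee: $26,000.00
Excess hours: 88.7 − 70 = 18.7
Overrun: 18.7 × $585 = $10,939.50
Total: $26,000.00 + $10,939.50 = $36,939.50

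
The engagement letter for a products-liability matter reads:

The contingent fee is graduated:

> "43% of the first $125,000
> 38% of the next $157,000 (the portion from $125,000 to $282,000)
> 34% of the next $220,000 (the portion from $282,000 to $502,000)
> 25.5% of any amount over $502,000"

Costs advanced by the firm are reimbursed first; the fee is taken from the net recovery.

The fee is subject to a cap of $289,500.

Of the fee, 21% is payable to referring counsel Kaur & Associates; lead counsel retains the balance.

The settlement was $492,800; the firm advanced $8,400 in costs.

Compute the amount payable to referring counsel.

$38,267.46

Fee base (net of costs): $492,800 − $8,400 = $484,400
First $125,000 at 43% = $53,750.00
Next $157,000 at 38% = $59,660.00
Remaining $202,400 at 34% = $68,816.00
Fee: $53,750.00 + $59,660.00 + $68,816.00 = $182,226.00
$182,226.00 is under the $289,500 cap.
Referral share: 21% of $182,226.00 = $38,267.46; lead counsel retains $182,226.00 − $38,267.46 = $143,958.54.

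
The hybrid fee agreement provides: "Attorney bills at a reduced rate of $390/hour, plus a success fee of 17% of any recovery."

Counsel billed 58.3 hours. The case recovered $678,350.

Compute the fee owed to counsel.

$138,056.50

Hourly: 58.3 × $390 = $22,737.00
Success fee: 17% of $678,350 = $115,319.50
Total: $22,737.00 + $115,319.50 = $138,056.50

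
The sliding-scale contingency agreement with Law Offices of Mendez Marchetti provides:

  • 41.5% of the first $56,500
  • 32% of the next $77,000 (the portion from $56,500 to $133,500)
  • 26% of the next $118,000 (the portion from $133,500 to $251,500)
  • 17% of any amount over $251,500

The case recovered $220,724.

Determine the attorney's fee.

First $56,500 at 41.5% = $23,447.50
Next $77,000 at 32% = $24,640.00
Remaining $87,224 at 26% = $22,678.24
Fee: $23,447.50 + $24,640.00 + $22,678.24 = $70,765.74

$70,765.74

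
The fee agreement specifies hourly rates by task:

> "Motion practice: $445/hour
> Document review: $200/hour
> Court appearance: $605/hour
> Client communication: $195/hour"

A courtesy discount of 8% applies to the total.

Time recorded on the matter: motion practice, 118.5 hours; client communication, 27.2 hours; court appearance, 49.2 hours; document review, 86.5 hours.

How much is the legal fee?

Motion practice: 118.5 × $445 = $52,732.50
Document review: 86.5 × $200 = $17,300.00
Court appearance: 49.2 × $605 = $29,766.00
Client communication: 27.2 × $195 = $5,304.00
Subtotal: $105,102.50
Less 8% discount: −$8,408.20
Total: $105,102.50 − $8,408.20 = $96,694.30

$96,694.30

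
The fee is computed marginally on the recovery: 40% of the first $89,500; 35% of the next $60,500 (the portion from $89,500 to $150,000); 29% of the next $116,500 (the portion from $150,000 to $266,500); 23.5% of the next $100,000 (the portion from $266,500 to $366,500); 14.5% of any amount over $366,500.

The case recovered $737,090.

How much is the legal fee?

$167,995.55

First $89,500 at 40% = $35,800.00
Next $60,500 at 35% = $21,175.00
Next $116,500 at 29% = $33,785.00
Next $100,000 at 23.5% = $23,500.00
Remaining $370,590 at 14.5% = $53,735.55
Fee: $35,800.00 + $21,175.00 + $33,785.00 + $23,500.00 + $53,735.55 = $167,995.55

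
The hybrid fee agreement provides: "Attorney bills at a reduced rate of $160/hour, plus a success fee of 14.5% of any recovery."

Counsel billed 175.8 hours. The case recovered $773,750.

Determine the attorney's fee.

Hourly: 175.8 × $160 = $28,128.00
Success fee: 14.5% of $773,750 = $112,193.75
Total: $28,128.00 + $112,193.75 = $140,321.75

$140,321.75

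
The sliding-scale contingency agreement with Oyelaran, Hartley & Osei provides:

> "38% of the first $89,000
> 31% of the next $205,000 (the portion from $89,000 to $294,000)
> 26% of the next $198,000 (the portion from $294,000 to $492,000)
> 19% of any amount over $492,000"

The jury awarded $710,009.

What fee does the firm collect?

First $89,000 at 38% = $33,820.00
Next $205,000 at 31% = $63,550.00
Next $198,000 at 26% = $51,480.00
Remaining $218,009 at 19% = $41,421.71
Fee: $33,820.00 + $63,550.00 + $51,480.00 + $41,421.71 = $190,271.71

$190,271.71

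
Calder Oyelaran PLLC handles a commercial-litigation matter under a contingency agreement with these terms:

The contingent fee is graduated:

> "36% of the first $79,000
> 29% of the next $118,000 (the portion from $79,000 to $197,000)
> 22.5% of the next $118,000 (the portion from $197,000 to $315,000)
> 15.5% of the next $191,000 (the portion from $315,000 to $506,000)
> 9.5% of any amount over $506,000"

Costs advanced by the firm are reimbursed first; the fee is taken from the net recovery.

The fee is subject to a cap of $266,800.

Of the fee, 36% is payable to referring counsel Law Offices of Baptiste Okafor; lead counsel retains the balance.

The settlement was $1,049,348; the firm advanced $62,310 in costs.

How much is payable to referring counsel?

Fee base (net of costs): $1,049,348 − $62,310 = $987,038
First $79,000 at 36% = $28,440.00
Next $118,000 at 29% = $34,220.00
Next $118,000 at 22.5% = $26,550.00
Next $191,000 at 15.5% = $29,605.00
Remaining $481,038 at 9.5% = $45,698.61
Fee: $28,440.00 + $34,220.00 + $26,550.00 + $29,605.00 + $45,698.61 = $164,513.61
$164,513.61 is under the $266,800 cap.
Referral share: 36% of $164,513.61 = $59,224.90; lead counsel retains $164,513.61 − $59,224.90 = $105,288.71.

$59,224.90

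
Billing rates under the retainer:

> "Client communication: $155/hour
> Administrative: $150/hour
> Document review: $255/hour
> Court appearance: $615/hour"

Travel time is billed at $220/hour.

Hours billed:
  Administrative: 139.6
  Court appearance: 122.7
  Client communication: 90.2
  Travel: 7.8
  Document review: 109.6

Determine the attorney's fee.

$140,045.50

Client communication: 90.2 × $155 = $13,981.00
Administrative: 139.6 × $150 = $20,940.00
Document review: 109.6 × $255 = $27,948.00
Court appearance: 122.7 × $615 = $75,460.50
Subtotal: $13,981.00 + $20,940.00 + $27,948.00 + $75,460.50 = $138,329.50
Travel: 7.8 × $220 = $1,716.00
Total: $138,329.50 + $1,716.00 = $140,045.50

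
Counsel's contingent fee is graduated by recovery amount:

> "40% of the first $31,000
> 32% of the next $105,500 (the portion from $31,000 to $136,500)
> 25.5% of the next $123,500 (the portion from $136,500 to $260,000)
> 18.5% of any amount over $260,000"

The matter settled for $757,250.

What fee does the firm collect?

$169,643.75

First $31,000 at 40% = $12,400.00
Next $105,500 at 32% = $33,760.00
Next $123,500 at 25.5% = $31,492.50
Remaining $497,250 at 18.5% = $91,991.25
Fee: $12,400.00 + $33,760.00 + $31,492.50 + $91,991.25 = $169,643.75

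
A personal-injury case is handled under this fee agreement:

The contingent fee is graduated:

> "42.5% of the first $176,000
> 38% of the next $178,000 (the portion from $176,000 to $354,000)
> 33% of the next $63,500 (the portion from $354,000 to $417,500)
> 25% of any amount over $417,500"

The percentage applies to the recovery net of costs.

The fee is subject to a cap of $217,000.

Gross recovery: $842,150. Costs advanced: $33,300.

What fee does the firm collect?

Fee base (net of costs): $842,150 − $33,300 = $808,850
First $176,000 at 42.5% = $74,800.00
Next $178,000 at 38% = $67,640.00
Next $63,500 at 33% = $20,955.00
Remaining $391,350 at 25% = $97,837.50
Fee: $74,800.00 + $67,640.00 + $20,955.00 + $97,837.50 = $261,232.50
$261,232.50 exceeds the $217,000 cap, so the fee is capped at $217,000.00.

$217,000.00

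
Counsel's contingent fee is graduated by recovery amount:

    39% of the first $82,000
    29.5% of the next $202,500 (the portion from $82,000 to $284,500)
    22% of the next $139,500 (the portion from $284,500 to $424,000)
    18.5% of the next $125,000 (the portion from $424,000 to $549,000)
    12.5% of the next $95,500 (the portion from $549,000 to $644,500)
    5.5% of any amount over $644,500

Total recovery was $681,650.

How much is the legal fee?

$159,513.25

First $82,000 at 39% = $31,980.00
Next $202,500 at 29.5% = $59,737.50
Next $139,500 at 22% = $30,690.00
Next $125,000 at 18.5% = $23,125.00
Next $95,500 at 12.5% = $11,937.50
Remaining $37,150 at 5.5% = $2,043.25
Fee: $31,980.00 + $59,737.50 + $30,690.00 + $23,125.00 + $11,937.50 + $2,043.25 = $159,513.25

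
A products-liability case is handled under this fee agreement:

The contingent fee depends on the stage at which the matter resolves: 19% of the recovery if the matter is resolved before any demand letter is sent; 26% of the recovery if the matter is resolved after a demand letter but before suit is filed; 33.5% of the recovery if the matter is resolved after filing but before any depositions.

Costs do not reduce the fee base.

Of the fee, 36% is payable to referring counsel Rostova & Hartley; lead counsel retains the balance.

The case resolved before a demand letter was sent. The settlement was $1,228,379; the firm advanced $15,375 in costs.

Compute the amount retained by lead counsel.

Fee base is the gross recovery, $1,228,379; costs are reimbursed separately.
The matter resolved before a demand letter was sent, so the 19% rate applies.
$1,228,379 × 19% = $233,392.01
Referral share: 36% of $233,392.01 = $84,021.12; lead counsel retains $233,392.01 − $84,021.12 = $149,370.89.

$149,370.89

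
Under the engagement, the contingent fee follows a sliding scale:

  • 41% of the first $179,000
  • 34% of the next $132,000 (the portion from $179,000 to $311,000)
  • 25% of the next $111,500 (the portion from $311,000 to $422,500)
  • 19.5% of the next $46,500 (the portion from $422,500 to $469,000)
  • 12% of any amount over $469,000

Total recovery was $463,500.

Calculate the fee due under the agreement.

First $179,000 at 41% = $73,390.00
Next $132,000 at 34% = $44,880.00
Next $111,500 at 25% = $27,875.00
Remaining $41,000 at 19.5% = $7,995.00
Fee: $73,390.00 + $44,880.00 + $27,875.00 + $7,995.00 = $154,140.00

$154,140.00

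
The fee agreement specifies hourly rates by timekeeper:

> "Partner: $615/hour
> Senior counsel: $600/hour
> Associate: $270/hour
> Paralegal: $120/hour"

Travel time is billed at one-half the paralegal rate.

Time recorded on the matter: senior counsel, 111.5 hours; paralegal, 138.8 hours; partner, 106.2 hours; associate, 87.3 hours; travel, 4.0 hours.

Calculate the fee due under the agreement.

$172,680.00

Partner: 106.2 × $615 = $65,313.00
Senior counsel: 111.5 × $600 = $66,900.00
Associate: 87.3 × $270 = $23,571.00
Paralegal: 138.8 × $120 = $16,656.00
Subtotal: $65,313.00 + $66,900.00 + $23,571.00 + $16,656.00 = $172,440.00
Travel: 4.0 × ($120 ÷ 2) = 4.0 × $60.00 = $240.00
Total: $172,440.00 + $240.00 = $172,680.00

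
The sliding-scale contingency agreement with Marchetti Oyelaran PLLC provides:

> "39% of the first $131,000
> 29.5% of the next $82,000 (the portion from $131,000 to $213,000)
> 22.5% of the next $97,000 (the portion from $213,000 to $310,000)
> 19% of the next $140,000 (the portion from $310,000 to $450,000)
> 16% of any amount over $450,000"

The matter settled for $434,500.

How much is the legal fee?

$120,760.00

First $131,000 at 39% = $51,090.00
Next $82,000 at 29.5% = $24,190.00
Next $97,000 at 22.5% = $21,825.00
Remaining $124,500 at 19% = $23,655.00
Fee: $51,090.00 + $24,190.00 + $21,825.00 + $23,655.00 = $120,760.00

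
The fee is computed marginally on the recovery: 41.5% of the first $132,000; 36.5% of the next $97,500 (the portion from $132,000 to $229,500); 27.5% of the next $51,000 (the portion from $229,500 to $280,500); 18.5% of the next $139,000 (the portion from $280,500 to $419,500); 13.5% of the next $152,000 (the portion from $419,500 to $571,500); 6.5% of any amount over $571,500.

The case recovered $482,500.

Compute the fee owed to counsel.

First $132,000 at 41.5% = $54,780.00
Next $97,500 at 36.5% = $35,587.50
Next $51,000 at 27.5% = $14,025.00
Next $139,000 at 18.5% = $25,715.00
Remaining $63,000 at 13.5% = $8,505.00
Fee: $54,780.00 + $35,587.50 + $14,025.00 + $25,715.00 + $8,505.00 = $138,612.50

$138,612.50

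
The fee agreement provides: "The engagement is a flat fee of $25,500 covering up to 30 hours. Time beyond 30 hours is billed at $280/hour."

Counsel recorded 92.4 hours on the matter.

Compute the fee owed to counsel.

Flat fee: $25,500.00
Excess hours: 92.4 − 30 = 62.4
Overrun: 62.4 × $280 = $17,472.00
Total: $25,500.00 + $17,472.00 = $42,972.00

$42,972.00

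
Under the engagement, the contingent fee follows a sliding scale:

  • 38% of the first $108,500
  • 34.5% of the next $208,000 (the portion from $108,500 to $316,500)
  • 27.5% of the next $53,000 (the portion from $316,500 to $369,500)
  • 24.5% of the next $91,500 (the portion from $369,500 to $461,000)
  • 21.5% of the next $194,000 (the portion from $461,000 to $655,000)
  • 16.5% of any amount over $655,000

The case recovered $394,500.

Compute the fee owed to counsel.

First $108,500 at 38% = $41,230.00
Next $208,000 at 34.5% = $71,760.00
Next $53,000 at 27.5% = $14,575.00
Remaining $25,000 at 24.5% = $6,125.00
Fee: $41,230.00 + $71,760.00 + $14,575.00 + $6,125.00 = $133,690.00

$133,690.00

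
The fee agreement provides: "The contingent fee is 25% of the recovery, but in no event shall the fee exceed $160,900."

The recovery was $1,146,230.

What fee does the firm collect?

25% of $1,146,230 = $286,557.50
That exceeds the $160,900 cap, so the fee is capped at $160,900.

$160,900.00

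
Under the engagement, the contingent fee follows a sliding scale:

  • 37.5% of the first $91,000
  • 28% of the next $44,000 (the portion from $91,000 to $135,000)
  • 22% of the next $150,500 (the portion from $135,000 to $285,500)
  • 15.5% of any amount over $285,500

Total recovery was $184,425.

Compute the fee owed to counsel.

First $91,000 at 37.5% = $34,125.00
Next $44,000 at 28% = $12,320.00
Remaining $49,425 at 22% = $10,873.50
Fee: $34,125.00 + $12,320.00 + $10,873.50 = $57,318.50

$57,318.50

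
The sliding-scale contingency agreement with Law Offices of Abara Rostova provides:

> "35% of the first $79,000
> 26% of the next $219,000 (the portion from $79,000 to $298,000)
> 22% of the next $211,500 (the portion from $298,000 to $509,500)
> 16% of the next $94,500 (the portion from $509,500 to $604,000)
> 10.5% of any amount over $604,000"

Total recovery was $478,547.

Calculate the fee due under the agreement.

First $79,000 at 35% = $27,650.00
Next $219,000 at 26% = $56,940.00
Remaining $180,547 at 22% = $39,720.34
Fee: $27,650.00 + $56,940.00 + $39,720.34 = $124,310.34

$124,310.34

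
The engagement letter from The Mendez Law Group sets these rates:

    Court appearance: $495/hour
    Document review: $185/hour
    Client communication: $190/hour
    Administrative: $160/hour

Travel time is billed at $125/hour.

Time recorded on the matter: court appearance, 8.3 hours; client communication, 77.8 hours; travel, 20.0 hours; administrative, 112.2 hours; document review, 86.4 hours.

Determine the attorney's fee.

Court appearance: 8.3 × $495 = $4,108.50
Document review: 86.4 × $185 = $15,984.00
Client communication: 77.8 × $190 = $14,782.00
Administrative: 112.2 × $160 = $17,952.00
Subtotal: $4,108.50 + $15,984.00 + $14,782.00 + $17,952.00 = $52,826.50
Travel: 20.0 × $125 = $2,500.00
Total: $52,826.50 + $2,500.00 = $55,326.50

$55,326.50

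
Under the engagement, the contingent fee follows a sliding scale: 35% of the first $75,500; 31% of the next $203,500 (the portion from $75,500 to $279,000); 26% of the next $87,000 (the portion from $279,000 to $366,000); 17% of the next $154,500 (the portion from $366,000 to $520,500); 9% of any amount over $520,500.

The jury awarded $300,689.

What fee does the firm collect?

First $75,500 at 35% = $26,425.00
Next $203,500 at 31% = $63,085.00
Remaining $21,689 at 26% = $5,639.14
Fee: $26,425.00 + $63,085.00 + $5,639.14 = $95,149.14

$95,149.14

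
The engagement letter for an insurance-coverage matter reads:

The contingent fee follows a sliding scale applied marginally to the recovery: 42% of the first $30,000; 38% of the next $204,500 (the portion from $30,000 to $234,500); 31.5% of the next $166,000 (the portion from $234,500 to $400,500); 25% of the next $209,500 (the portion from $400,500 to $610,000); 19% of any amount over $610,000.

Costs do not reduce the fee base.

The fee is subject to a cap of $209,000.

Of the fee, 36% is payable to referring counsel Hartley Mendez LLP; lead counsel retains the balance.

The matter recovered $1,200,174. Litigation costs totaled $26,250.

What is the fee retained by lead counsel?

Fee base is the gross recovery, $1,200,174; costs are reimbursed separately.
First $30,000 at 42% = $12,600.00
Next $204,500 at 38% = $77,710.00
Next $166,000 at 31.5% = $52,290.00
Next $209,500 at 25% = $52,375.00
Remaining $590,174 at 19% = $112,133.06
Fee: $12,600.00 + $77,710.00 + $52,290.00 + $52,375.00 + $112,133.06 = $307,108.06
$307,108.06 exceeds the $209,000 cap, so the fee is capped at $209,000.00.
Referral share: 36% of $209,000.00 = $75,240.00; lead counsel retains $209,000.00 − $75,240.00 = $133,760.00.

$133,760.00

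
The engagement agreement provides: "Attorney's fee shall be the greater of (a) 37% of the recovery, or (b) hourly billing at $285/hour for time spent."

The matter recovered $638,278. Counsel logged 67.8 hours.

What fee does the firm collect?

(a) 37% of $638,278 = $236,162.86
(b) 67.8 × $285 = $19,323.00
The greater is (a): $236,162.86.

$236,162.86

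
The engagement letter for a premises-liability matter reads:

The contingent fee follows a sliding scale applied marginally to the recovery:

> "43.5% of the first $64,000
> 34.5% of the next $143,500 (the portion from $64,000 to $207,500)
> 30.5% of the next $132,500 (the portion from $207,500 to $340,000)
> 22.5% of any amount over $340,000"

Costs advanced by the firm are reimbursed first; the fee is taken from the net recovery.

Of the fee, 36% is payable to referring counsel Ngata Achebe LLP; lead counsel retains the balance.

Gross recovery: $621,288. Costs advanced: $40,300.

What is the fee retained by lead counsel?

$110,068.67

Fee base (net of costs): $621,288 − $40,300 = $580,988
First $64,000 at 43.5% = $27,840.00
Next $143,500 at 34.5% = $49,507.50
Next $132,500 at 30.5% = $40,412.50
Remaining $240,988 at 22.5% = $54,222.30
Fee: $27,840.00 + $49,507.50 + $40,412.50 + $54,222.30 = $171,982.30
Referral share: 36% of $171,982.30 = $61,913.63; lead counsel retains $171,982.30 − $61,913.63 = $110,068.67.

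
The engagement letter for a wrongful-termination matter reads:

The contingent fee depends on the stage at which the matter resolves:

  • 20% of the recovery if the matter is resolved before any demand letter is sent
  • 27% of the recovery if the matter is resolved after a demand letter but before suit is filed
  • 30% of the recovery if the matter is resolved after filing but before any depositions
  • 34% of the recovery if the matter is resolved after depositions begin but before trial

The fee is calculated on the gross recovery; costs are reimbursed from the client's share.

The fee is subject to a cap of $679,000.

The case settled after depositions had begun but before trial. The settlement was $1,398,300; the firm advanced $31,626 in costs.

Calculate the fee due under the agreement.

Fee base is the gross recovery, $1,398,300; costs are reimbursed separately.
The matter settled after depositions had begun but before trial, so the 34% rate applies.
$1,398,300 × 34% = $475,422.00
$475,422.00 is under the $679,000 cap.

$475,422.00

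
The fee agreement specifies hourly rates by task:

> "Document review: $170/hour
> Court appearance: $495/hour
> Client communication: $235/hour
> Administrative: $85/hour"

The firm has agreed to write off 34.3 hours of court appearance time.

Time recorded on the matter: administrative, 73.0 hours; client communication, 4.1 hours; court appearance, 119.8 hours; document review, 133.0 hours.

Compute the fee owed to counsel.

$72,101.00

Document review: 133.0 × $170 = $22,610.00
Court appearance: 119.8 × $495 = $59,301.00
Client communication: 4.1 × $235 = $963.50
Administrative: 73.0 × $85 = $6,205.00
Subtotal: $89,079.50
Write-off: 34.3 × $495 = $16,978.50
Total: $89,079.50 − $16,978.50 = $72,101.00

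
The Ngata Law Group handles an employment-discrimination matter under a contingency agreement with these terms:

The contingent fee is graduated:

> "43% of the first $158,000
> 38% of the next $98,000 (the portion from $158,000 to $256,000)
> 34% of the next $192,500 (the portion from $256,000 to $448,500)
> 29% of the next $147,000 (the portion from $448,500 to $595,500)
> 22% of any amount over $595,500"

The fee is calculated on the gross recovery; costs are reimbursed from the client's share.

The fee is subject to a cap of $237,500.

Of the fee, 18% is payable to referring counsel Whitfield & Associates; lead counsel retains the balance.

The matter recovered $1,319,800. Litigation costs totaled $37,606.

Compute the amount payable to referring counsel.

$42,750.00

Fee base is the gross recovery, $1,319,800; costs are reimbursed separately.
First $158,000 at 43% = $67,940.00
Next $98,000 at 38% = $37,240.00
Next $192,500 at 34% = $65,450.00
Next $147,000 at 29% = $42,630.00
Remaining $724,300 at 22% = $159,346.00
Fee: $67,940.00 + $37,240.00 + $65,450.00 + $42,630.00 + $159,346.00 = $372,606.00
$372,606.00 exceeds the $237,500 cap, so the fee is capped at $237,500.00.
Referral share: 18% of $237,500.00 = $42,750.00; lead counsel retains $237,500.00 − $42,750.00 = $194,750.00.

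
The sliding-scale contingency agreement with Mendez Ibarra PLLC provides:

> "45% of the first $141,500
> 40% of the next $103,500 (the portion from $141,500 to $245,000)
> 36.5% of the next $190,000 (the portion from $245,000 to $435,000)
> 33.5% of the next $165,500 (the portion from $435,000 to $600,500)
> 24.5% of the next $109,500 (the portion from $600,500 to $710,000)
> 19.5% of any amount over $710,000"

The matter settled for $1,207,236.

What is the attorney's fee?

$353,656.02

First $141,500 at 45% = $63,675.00
Next $103,500 at 40% = $41,400.00
Next $190,000 at 36.5% = $69,350.00
Next $165,500 at 33.5% = $55,442.50
Next $109,500 at 24.5% = $26,827.50
Remaining $497,236 at 19.5% = $96,961.02
Fee: $63,675.00 + $41,400.00 + $69,350.00 + $55,442.50 + $26,827.50 + $96,961.02 = $353,656.02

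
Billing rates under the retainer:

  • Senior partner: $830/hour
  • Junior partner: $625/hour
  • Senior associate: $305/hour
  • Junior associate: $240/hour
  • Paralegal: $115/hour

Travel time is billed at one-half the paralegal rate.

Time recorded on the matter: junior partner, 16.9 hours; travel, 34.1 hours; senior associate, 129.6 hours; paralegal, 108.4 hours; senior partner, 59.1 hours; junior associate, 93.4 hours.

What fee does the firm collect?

$135,986.25

Senior partner: 59.1 × $830 = $49,053.00
Junior partner: 16.9 × $625 = $10,562.50
Senior associate: 129.6 × $305 = $39,528.00
Junior associate: 93.4 × $240 = $22,416.00
Paralegal: 108.4 × $115 = $12,466.00
Subtotal: $49,053.00 + $10,562.50 + $39,528.00 + $22,416.00 + $12,466.00 = $134,025.50
Travel: 34.1 × ($115 ÷ 2) = 34.1 × $57.50 = $1,960.75
Total: $134,025.50 + $1,960.75 = $135,986.25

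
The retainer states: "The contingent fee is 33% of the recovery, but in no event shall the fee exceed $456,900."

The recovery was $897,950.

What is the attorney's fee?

$296,323.50

33% of $897,950 = $296,323.50
That is under the $456,900 cap.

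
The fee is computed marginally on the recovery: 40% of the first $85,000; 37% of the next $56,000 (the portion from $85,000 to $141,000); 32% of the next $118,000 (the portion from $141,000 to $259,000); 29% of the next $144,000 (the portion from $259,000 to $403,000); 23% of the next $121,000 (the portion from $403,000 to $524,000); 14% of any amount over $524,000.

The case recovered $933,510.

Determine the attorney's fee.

$219,401.40

First $85,000 at 40% = $34,000.00
Next $56,000 at 37% = $20,720.00
Next $118,000 at 32% = $37,760.00
Next $144,000 at 29% = $41,760.00
Next $121,000 at 23% = $27,830.00
Remaining $409,510 at 14% = $57,331.40
Fee: $34,000.00 + $20,720.00 + $37,760.00 + $41,760.00 + $27,830.00 + $57,331.40 = $219,401.40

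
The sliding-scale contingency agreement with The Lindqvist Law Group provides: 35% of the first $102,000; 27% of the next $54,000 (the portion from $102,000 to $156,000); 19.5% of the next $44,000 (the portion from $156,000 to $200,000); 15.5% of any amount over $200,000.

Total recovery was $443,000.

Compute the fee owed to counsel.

$96,525.00

First $102,000 at 35% = $35,700.00
Next $54,000 at 27% = $14,580.00
Next $44,000 at 19.5% = $8,580.00
Remaining $243,000 at 15.5% = $37,665.00
Fee: $35,700.00 + $14,580.00 + $8,580.00 + $37,665.00 = $96,525.00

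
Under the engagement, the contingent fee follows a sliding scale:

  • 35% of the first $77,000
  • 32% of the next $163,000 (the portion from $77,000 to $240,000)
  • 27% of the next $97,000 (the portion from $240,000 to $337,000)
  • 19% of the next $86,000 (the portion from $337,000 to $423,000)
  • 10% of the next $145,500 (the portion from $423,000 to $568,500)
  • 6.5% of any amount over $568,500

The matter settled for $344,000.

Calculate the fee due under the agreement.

First $77,000 at 35% = $26,950.00
Next $163,000 at 32% = $52,160.00
Next $97,000 at 27% = $26,190.00
Remaining $7,000 at 19% = $1,330.00
Fee: $26,950.00 + $52,160.00 + $26,190.00 + $1,330.00 = $106,630.00

$106,630.00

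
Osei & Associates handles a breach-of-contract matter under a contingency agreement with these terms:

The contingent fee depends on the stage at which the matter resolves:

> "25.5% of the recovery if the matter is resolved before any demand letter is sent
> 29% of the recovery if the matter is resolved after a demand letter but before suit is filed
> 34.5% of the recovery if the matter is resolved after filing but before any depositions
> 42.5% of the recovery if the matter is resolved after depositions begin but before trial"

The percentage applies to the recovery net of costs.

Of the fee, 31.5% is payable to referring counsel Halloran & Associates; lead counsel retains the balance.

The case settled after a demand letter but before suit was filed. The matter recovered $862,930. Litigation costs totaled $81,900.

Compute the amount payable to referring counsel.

$71,347.09

Fee base (net of costs): $862,930 − $81,900 = $781,030
The matter settled after a demand letter but before suit was filed, so the 29% rate applies.
$781,030 × 29% = $226,498.70
Referral share: 31.5% of $226,498.70 = $71,347.09; lead counsel retains $226,498.70 − $71,347.09 = $155,151.61.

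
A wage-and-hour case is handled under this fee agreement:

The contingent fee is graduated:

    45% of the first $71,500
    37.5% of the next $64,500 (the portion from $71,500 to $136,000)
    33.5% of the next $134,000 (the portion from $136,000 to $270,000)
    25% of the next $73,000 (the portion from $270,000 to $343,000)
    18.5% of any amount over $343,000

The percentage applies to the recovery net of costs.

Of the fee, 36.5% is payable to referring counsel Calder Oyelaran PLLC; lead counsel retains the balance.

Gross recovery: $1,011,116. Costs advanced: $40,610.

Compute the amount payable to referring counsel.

$85,990.76

Fee base (net of costs): $1,011,116 − $40,610 = $970,506
First $71,500 at 45% = $32,175.00
Next $64,500 at 37.5% = $24,187.50
Next $134,000 at 33.5% = $44,890.00
Next $73,000 at 25% = $18,250.00
Remaining $627,506 at 18.5% = $116,088.61
Fee: $32,175.00 + $24,187.50 + $44,890.00 + $18,250.00 + $116,088.61 = $235,591.11
Referral share: 36.5% of $235,591.11 = $85,990.76; lead counsel retains $235,591.11 − $85,990.76 = $149,600.35.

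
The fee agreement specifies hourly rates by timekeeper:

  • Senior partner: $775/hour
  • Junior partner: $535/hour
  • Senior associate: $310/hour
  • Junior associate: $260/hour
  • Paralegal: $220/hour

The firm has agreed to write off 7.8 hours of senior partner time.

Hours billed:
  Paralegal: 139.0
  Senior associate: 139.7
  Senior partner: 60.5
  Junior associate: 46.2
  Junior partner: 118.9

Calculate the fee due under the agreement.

Senior partner: 60.5 × $775 = $46,887.50
Junior partner: 118.9 × $535 = $63,611.50
Senior associate: 139.7 × $310 = $43,307.00
Junior associate: 46.2 × $260 = $12,012.00
Paralegal: 139.0 × $220 = $30,580.00
Subtotal: $196,398.00
Write-off: 7.8 × $775 = $6,045.00
Total: $196,398.00 − $6,045.00 = $190,353.00

$190,353.00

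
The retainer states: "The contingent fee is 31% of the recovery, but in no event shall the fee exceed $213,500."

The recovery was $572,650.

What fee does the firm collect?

31% of $572,650 = $177,521.50
That is under the $213,500 cap.

$177,521.50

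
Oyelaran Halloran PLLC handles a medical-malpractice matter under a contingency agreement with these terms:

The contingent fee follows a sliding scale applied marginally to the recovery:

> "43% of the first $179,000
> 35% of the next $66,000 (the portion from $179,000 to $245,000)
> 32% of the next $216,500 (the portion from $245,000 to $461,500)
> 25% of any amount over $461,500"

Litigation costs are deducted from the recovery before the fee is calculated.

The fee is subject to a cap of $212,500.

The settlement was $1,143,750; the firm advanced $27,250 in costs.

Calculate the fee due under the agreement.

Fee base (net of costs): $1,143,750 − $27,250 = $1,116,500
First $179,000 at 43% = $76,970.00
Next $66,000 at 35% = $23,100.00
Next $216,500 at 32% = $69,280.00
Remaining $655,000 at 25% = $163,750.00
Fee: $76,970.00 + $23,100.00 + $69,280.00 + $163,750.00 = $333,100.00
$333,100.00 exceeds the $212,500 cap, so the fee is capped at $212,500.00.

$212,500.00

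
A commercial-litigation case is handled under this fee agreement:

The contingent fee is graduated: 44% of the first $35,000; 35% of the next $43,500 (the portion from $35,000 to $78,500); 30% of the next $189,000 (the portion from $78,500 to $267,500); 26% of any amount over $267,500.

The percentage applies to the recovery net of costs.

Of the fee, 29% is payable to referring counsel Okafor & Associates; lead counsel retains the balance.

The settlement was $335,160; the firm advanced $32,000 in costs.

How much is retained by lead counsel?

$68,583.59

Fee base (net of costs): $335,160 − $32,000 = $303,160
First $35,000 at 44% = $15,400.00
Next $43,500 at 35% = $15,225.00
Next $189,000 at 30% = $56,700.00
Remaining $35,660 at 26% = $9,271.60
Fee: $15,400.00 + $15,225.00 + $56,700.00 + $9,271.60 = $96,596.60
Referral share: 29% of $96,596.60 = $28,013.01; lead counsel retains $96,596.60 − $28,013.01 = $68,583.59.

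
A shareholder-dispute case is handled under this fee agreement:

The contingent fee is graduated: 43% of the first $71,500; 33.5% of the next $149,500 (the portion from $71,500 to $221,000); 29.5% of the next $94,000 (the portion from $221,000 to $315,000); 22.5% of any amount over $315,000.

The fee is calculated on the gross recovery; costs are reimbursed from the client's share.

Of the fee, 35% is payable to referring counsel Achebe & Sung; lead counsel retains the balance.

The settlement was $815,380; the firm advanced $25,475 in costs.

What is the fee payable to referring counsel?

Fee base is the gross recovery, $815,380; costs are reimbursed separately.
First $71,500 at 43% = $30,745.00
Next $149,500 at 33.5% = $50,082.50
Next $94,000 at 29.5% = $27,730.00
Remaining $500,380 at 22.5% = $112,585.50
Fee: $30,745.00 + $50,082.50 + $27,730.00 + $112,585.50 = $221,143.00
Referral share: 35% of $221,143.00 = $77,400.05; lead counsel retains $221,143.00 − $77,400.05 = $143,742.95.

$77,400.05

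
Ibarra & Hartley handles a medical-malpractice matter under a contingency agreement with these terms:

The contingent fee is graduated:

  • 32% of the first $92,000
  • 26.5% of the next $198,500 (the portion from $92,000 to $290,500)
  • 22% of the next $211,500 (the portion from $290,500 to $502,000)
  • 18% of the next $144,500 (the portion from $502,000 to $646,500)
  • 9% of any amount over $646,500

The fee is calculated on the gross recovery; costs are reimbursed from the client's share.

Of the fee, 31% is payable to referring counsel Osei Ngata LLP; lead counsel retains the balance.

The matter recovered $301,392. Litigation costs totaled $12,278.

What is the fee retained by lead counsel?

$58,262.73

Fee base is the gross recovery, $301,392; costs are reimbursed separately.
First $92,000 at 32% = $29,440.00
Next $198,500 at 26.5% = $52,602.50
Remaining $10,892 at 22% = $2,396.24
Fee: $29,440.00 + $52,602.50 + $2,396.24 = $84,438.74
Referral share: 31% of $84,438.74 = $26,176.01; lead counsel retains $84,438.74 − $26,176.01 = $58,262.73.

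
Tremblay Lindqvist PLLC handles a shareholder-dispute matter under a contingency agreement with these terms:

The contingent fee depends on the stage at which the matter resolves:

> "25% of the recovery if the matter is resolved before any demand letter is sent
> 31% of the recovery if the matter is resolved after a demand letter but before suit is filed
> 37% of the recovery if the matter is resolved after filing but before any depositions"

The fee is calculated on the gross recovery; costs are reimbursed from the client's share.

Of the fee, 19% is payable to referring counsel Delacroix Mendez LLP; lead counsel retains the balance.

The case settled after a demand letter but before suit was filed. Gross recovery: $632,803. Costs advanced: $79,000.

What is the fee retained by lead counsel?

$158,896.83

Fee base is the gross recovery, $632,803; costs are reimbursed separately.
The matter settled after a demand letter but before suit was filed, so the 31% rate applies.
$632,803 × 31% = $196,168.93
Referral share: 19% of $196,168.93 = $37,272.10; lead counsel retains $196,168.93 − $37,272.10 = $158,896.83.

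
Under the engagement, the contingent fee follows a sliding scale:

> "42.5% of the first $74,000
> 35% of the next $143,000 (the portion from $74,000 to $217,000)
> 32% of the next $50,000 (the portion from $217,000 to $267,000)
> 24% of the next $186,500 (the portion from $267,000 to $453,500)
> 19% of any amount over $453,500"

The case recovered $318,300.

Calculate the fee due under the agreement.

First $74,000 at 42.5% = $31,450.00
Next $143,000 at 35% = $50,050.00
Next $50,000 at 32% = $16,000.00
Remaining $51,300 at 24% = $12,312.00
Fee: $31,450.00 + $50,050.00 + $16,000.00 + $12,312.00 = $109,812.00

$109,812.00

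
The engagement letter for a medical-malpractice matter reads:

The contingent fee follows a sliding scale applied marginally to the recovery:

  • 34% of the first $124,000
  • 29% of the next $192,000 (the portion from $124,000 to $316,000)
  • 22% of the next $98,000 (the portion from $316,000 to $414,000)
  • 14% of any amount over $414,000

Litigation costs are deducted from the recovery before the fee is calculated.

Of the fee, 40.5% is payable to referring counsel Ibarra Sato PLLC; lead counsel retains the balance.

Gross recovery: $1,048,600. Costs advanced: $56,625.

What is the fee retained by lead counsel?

$119,188.32

Fee base (net of costs): $1,048,600 − $56,625 = $991,975
First $124,000 at 34% = $42,160.00
Next $192,000 at 29% = $55,680.00
Next $98,000 at 22% = $21,560.00
Remaining $577,975 at 14% = $80,916.50
Fee: $42,160.00 + $55,680.00 + $21,560.00 + $80,916.50 = $200,316.50
Referral share: 40.5% of $200,316.50 = $81,128.18; lead counsel retains $200,316.50 − $81,128.18 = $119,188.32.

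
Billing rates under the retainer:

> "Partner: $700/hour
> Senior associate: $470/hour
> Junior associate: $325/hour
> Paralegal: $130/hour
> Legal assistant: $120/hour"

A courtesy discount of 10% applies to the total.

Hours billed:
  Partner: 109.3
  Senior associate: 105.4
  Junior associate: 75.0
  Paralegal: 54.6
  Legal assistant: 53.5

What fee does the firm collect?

$147,546.90

Partner: 109.3 × $700 = $76,510.00
Senior associate: 105.4 × $470 = $49,538.00
Junior associate: 75.0 × $325 = $24,375.00
Paralegal: 54.6 × $130 = $7,098.00
Legal assistant: 53.5 × $120 = $6,420.00
Subtotal: $163,941.00
Less 10% discount: −$16,394.10
Total: $163,941.00 − $16,394.10 = $147,546.90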